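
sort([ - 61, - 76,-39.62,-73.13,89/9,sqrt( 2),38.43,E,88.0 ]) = [-76, - 73.13, - 61, - 39.62,sqrt( 2 ),E, 89/9, 38.43,88.0 ] 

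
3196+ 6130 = 9326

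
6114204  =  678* 9018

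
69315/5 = 13863 = 13863.00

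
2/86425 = 2/86425 = 0.00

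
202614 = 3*67538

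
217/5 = 43+2/5   =  43.40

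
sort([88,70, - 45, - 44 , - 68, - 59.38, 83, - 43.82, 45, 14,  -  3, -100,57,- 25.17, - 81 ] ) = [ - 100, - 81, - 68, - 59.38 , - 45, - 44, - 43.82,-25.17, - 3,  14, 45,57, 70, 83, 88]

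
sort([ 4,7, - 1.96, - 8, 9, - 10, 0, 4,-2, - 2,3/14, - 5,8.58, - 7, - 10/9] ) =[ - 10 , - 8,-7,- 5, - 2,-2, - 1.96, - 10/9,0, 3/14, 4,4, 7, 8.58, 9 ] 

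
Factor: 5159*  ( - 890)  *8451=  - 2^1 *3^3 * 5^1 * 7^1*11^1*67^1 * 89^1* 313^1  =  -38802851010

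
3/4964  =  3/4964 = 0.00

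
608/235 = 2 + 138/235 = 2.59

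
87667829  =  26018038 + 61649791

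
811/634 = 1 + 177/634= 1.28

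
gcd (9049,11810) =1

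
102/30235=102/30235 = 0.00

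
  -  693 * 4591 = - 3181563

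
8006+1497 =9503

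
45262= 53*854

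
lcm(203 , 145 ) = 1015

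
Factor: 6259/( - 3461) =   -  11^1*569^1*3461^ (  -  1 ) 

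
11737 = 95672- 83935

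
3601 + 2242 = 5843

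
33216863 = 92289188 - 59072325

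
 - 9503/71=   -134+11/71 = -133.85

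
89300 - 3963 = 85337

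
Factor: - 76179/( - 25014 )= 2^( - 1 ) *11^ (-1)*67^1  =  67/22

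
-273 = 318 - 591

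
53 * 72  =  3816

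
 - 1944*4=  - 7776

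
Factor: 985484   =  2^2*246371^1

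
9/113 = 9/113 = 0.08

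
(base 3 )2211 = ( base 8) 114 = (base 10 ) 76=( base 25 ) 31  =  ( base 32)2c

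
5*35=175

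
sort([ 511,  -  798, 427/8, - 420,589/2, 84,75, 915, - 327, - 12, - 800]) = [-800, - 798, - 420, - 327, - 12,427/8, 75, 84,  589/2,511, 915 ]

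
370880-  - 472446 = 843326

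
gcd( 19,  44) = 1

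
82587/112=82587/112 = 737.38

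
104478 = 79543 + 24935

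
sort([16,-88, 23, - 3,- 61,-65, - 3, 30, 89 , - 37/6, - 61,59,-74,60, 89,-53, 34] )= [ - 88, -74, - 65, - 61, - 61, -53,- 37/6, - 3, - 3, 16, 23,30, 34, 59, 60,  89, 89] 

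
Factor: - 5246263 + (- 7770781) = -13017044 = - 2^2 *37^1*281^1*313^1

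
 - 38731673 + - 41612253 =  - 80343926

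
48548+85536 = 134084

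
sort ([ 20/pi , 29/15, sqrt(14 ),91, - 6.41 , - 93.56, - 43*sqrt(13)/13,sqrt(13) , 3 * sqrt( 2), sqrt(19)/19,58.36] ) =[ - 93.56,-43 * sqrt(13)/13,-6.41,sqrt(19)/19,29/15, sqrt(13 ),  sqrt( 14 ), 3*sqrt(2 ), 20/pi,58.36,91]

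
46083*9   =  414747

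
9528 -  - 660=10188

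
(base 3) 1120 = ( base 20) 22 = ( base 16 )2a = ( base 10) 42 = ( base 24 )1i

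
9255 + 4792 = 14047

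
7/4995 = 7/4995 = 0.00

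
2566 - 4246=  - 1680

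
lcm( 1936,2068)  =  90992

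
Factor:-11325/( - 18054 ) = 3775/6018 = 2^(-1)*3^( - 1)*5^2*17^(-1)*59^(-1 )*151^1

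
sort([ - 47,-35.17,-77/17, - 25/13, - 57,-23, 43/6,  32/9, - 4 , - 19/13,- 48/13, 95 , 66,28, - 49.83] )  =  [ - 57, - 49.83,- 47, - 35.17, - 23, - 77/17, - 4,-48/13, - 25/13, - 19/13,32/9, 43/6, 28, 66, 95 ] 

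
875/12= 72  +  11/12=72.92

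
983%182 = 73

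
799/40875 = 799/40875 = 0.02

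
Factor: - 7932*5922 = - 2^3*3^3*7^1*47^1*661^1 = - 46973304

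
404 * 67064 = 27093856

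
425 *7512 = 3192600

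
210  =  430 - 220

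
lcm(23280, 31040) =93120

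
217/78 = 217/78 = 2.78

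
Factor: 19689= 3^1 * 6563^1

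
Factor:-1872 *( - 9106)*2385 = 40655740320 = 2^5*3^4*5^1*13^1 * 29^1*53^1* 157^1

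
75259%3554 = 625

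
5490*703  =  3859470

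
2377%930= 517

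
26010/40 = 2601/4 = 650.25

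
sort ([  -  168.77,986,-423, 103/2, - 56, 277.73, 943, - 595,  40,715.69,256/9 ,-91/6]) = [ -595, - 423,- 168.77,- 56, - 91/6,256/9,  40,103/2, 277.73, 715.69,943, 986] 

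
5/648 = 5/648 = 0.01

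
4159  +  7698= 11857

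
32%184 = 32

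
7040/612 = 11 + 77/153= 11.50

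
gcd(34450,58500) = 650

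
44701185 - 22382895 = 22318290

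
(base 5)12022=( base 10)887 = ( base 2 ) 1101110111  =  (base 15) 3E2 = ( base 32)RN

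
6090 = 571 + 5519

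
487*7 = 3409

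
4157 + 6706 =10863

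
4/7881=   4/7881 = 0.00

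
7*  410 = 2870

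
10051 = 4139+5912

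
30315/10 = 6063/2 = 3031.50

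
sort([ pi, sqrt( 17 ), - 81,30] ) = [ - 81,  pi,sqrt(17),30] 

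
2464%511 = 420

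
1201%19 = 4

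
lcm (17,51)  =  51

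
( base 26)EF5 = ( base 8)23203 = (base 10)9859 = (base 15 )2DC4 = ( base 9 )14464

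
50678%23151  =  4376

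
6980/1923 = 6980/1923 = 3.63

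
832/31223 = 832/31223=0.03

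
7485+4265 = 11750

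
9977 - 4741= 5236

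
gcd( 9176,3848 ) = 296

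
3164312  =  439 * 7208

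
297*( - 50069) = - 14870493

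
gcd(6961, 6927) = 1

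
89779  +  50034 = 139813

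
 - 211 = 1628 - 1839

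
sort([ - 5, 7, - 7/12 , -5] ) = [  -  5,-5, - 7/12,7 ] 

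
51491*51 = 2626041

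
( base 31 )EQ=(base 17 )1a1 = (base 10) 460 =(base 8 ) 714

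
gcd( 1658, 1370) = 2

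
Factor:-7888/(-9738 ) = 3944/4869= 2^3*3^ ( - 2)*17^1*29^1*541^( -1) 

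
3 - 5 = -2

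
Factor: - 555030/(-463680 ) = 881/736 = 2^(  -  5 )*23^( - 1 )*881^1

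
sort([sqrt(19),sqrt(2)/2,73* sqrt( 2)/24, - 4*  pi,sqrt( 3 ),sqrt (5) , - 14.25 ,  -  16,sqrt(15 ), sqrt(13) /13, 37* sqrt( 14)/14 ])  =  [ - 16, - 14.25,  -  4*pi , sqrt( 13 )/13, sqrt(2)/2,  sqrt(3), sqrt (5 ),sqrt(15 ),73*sqrt(2)/24,sqrt ( 19) , 37*sqrt(14 )/14 ] 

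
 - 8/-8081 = 8/8081 =0.00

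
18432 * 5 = 92160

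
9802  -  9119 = 683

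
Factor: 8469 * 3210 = 27185490= 2^1*3^3*5^1*107^1*941^1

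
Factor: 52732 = 2^2*13183^1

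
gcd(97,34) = 1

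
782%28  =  26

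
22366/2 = 11183 = 11183.00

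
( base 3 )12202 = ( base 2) 10011011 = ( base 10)155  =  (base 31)50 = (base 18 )8b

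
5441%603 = 14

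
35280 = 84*420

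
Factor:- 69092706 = -2^1*3^1*11515451^1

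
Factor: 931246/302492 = 465623/151246 = 2^(  -  1 )*47^( - 1)*359^1*1297^1*1609^( - 1 )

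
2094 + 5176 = 7270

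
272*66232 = 18015104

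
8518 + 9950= 18468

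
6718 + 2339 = 9057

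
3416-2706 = 710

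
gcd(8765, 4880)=5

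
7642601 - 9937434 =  - 2294833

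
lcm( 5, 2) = 10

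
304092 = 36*8447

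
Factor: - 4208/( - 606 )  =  2^3*3^( - 1 )*101^ ( - 1) *263^1 = 2104/303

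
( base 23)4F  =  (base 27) 3Q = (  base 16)6b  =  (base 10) 107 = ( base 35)32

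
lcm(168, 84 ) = 168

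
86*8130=699180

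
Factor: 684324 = 2^2*3^2*19009^1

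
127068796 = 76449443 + 50619353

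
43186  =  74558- 31372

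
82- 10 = 72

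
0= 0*96758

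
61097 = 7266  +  53831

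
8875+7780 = 16655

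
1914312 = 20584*93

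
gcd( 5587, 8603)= 1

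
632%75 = 32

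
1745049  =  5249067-3504018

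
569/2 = 284  +  1/2=284.50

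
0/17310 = 0 = 0.00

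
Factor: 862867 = 283^1*3049^1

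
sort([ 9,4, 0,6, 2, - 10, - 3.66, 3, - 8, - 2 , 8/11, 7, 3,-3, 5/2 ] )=[  -  10,  -  8,  -  3.66,  -  3, - 2, 0,8/11, 2,5/2 , 3, 3,4,  6,7 , 9] 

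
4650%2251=148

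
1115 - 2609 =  - 1494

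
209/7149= 209/7149 =0.03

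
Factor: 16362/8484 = 2^( - 1)*3^3  *7^( - 1)=27/14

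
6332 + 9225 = 15557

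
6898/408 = 16 + 185/204 = 16.91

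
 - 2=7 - 9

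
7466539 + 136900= 7603439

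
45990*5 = 229950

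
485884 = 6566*74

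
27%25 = 2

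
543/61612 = 543/61612 = 0.01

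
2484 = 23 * 108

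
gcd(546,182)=182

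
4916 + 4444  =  9360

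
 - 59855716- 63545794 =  - 123401510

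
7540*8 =60320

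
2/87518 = 1/43759 = 0.00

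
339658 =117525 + 222133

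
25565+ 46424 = 71989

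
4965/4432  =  4965/4432=1.12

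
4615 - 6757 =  - 2142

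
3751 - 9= 3742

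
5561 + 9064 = 14625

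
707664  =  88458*8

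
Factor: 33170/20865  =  2^1*3^( - 1)*13^( - 1 )*31^1 = 62/39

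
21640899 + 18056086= 39696985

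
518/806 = 259/403 = 0.64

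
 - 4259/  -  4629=4259/4629 = 0.92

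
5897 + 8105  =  14002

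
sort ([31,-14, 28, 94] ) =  [-14,  28,31,94]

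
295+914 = 1209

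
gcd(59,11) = 1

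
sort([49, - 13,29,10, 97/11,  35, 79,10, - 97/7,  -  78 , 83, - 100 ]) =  [ - 100,  -  78, -97/7, - 13,  97/11, 10 , 10, 29, 35 , 49  ,  79,83 ] 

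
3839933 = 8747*439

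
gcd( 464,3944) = 232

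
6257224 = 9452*662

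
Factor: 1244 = 2^2*311^1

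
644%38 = 36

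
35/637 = 5/91 = 0.05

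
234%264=234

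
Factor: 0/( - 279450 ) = 0 = 0^1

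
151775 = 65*2335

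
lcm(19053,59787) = 1733823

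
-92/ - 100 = 23/25=0.92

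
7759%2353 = 700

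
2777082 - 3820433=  - 1043351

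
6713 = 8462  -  1749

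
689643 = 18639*37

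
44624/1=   44624   =  44624.00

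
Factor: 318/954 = 1/3  =  3^( - 1)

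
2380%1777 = 603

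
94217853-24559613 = 69658240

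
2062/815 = 2  +  432/815 = 2.53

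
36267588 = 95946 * 378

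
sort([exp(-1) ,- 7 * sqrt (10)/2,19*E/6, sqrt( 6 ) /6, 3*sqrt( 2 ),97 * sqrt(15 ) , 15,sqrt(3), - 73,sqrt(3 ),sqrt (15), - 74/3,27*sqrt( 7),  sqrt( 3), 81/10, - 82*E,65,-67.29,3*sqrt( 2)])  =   [ - 82 * E, -73 ,  -  67.29,- 74/3, - 7*sqrt( 10)/2,exp(-1),sqrt ( 6) /6,sqrt( 3 ), sqrt(3),  sqrt(3), sqrt(15 ),3*sqrt(2),  3 * sqrt( 2 ),81/10, 19*E/6  ,  15, 65,27*sqrt(7),97 *sqrt( 15 )]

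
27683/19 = 1457 = 1457.00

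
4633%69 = 10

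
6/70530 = 1/11755=0.00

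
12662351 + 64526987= 77189338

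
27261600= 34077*800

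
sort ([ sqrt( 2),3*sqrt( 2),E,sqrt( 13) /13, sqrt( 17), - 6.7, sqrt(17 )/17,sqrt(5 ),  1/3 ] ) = [-6.7, sqrt ( 17)/17, sqrt(13 )/13,1/3,sqrt( 2),  sqrt( 5 ),E, sqrt(17 ),3*sqrt(2 )] 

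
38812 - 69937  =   - 31125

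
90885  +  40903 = 131788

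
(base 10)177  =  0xb1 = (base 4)2301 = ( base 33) 5C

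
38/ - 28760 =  - 1+14361/14380=- 0.00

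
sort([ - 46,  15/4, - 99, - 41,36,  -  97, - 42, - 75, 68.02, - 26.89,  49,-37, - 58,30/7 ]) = [ - 99, - 97 , - 75 , - 58, - 46, -42, - 41,-37, - 26.89 , 15/4,  30/7,  36,  49,68.02 ] 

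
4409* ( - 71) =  - 313039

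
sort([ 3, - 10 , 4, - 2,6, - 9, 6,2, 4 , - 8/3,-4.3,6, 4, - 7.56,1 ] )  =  [ - 10, - 9, - 7.56,- 4.3 , -8/3,-2, 1,  2 , 3 , 4,  4,4 , 6,  6,6]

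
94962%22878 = 3450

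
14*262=3668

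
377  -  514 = - 137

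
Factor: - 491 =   -  491^1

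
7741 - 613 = 7128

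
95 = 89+6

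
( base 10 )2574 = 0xa0e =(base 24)4B6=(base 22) 570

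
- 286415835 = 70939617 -357355452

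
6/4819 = 6/4819 =0.00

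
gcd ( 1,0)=1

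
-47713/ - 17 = 2806 + 11/17 = 2806.65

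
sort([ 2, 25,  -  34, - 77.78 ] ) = [ - 77.78, - 34,2,25 ]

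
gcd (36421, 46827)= 5203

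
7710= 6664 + 1046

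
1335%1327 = 8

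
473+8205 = 8678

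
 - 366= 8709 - 9075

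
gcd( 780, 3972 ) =12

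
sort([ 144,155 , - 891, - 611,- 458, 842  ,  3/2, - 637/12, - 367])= [-891 ,-611 , - 458, -367,-637/12,  3/2,144, 155, 842] 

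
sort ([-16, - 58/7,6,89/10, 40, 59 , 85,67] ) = [ - 16,-58/7, 6, 89/10, 40,  59, 67, 85]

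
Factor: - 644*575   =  -2^2*5^2*7^1*23^2 = -  370300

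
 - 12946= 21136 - 34082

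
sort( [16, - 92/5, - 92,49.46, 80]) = [ - 92 , - 92/5, 16, 49.46,80 ]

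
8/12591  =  8/12591= 0.00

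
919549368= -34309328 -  - 953858696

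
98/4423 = 98/4423 = 0.02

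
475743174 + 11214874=486958048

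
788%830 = 788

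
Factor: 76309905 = 3^1 * 5^1 * 7^2*47^3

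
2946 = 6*491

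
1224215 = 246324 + 977891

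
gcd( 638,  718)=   2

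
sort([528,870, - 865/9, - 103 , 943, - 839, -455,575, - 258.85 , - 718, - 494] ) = [ - 839, - 718, - 494, - 455, - 258.85, - 103 , - 865/9 , 528,575 , 870,943 ]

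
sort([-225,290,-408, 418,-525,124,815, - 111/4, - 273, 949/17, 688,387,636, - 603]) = [-603  , - 525, - 408,-273, -225, - 111/4,949/17, 124, 290,387  ,  418, 636,688,  815]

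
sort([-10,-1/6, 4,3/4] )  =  [-10,  -  1/6, 3/4,4]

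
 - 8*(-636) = 5088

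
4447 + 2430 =6877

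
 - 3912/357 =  - 11 + 5/119 = - 10.96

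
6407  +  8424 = 14831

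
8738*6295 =55005710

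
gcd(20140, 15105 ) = 5035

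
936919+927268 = 1864187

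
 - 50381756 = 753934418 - 804316174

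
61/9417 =61/9417 = 0.01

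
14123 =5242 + 8881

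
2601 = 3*867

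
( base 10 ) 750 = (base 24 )176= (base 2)1011101110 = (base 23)19e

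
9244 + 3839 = 13083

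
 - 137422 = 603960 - 741382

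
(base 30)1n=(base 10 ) 53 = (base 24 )25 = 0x35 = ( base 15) 38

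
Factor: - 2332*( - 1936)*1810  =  8171701120 = 2^7 * 5^1*  11^3 * 53^1*181^1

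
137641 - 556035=-418394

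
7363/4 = 7363/4= 1840.75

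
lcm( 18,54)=54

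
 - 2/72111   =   - 2/72111= - 0.00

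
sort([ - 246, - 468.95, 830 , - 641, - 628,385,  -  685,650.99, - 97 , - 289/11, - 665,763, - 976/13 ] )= [ - 685, - 665, - 641, - 628, - 468.95, - 246, - 97, -976/13, - 289/11, 385, 650.99, 763, 830 ]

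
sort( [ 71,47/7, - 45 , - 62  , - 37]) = [ - 62, - 45, - 37, 47/7, 71 ]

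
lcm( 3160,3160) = 3160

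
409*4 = 1636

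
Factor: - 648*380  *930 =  - 229003200= - 2^6*3^5*5^2*19^1*31^1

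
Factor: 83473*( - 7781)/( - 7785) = 649503413/7785  =  3^( - 2 )*5^(-1) * 13^1*31^1*173^( - 1)*251^1*6421^1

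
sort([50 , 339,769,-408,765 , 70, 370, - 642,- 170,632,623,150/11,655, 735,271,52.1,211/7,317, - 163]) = [ - 642, - 408, - 170,  -  163,  150/11,  211/7,50, 52.1 , 70, 271,317,339,370,  623 , 632, 655 , 735,  765,769]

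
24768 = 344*72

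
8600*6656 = 57241600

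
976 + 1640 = 2616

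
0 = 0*6995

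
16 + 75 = 91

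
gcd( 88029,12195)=9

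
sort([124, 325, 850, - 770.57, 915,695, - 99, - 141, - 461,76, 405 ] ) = [ - 770.57, - 461, - 141,-99, 76 , 124,325,405, 695,850, 915] 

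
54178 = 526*103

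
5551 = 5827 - 276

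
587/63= 9 + 20/63 = 9.32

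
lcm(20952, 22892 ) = 1236168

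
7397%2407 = 176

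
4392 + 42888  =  47280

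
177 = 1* 177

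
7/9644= 7/9644 = 0.00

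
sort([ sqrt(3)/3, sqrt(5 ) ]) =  [sqrt(3 )/3,sqrt( 5)]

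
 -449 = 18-467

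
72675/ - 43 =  -1691  +  38/43= - 1690.12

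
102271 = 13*7867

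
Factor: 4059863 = 19^1 * 157^1*1361^1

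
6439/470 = 137/10 = 13.70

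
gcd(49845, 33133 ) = 1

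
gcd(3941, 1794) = 1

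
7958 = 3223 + 4735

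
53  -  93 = - 40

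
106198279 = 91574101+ 14624178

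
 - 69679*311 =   -  21670169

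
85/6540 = 17/1308 = 0.01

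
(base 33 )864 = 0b10001011010010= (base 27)c64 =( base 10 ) 8914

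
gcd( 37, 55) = 1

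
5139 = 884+4255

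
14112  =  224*63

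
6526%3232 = 62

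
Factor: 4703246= 2^1*433^1*5431^1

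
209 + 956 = 1165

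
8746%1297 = 964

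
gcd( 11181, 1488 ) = 3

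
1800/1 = 1800= 1800.00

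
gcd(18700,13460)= 20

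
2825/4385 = 565/877 = 0.64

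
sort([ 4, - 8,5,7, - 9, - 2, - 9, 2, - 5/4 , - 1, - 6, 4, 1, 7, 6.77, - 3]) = [ - 9, - 9, - 8, - 6, - 3, - 2, - 5/4, - 1,1, 2,  4, 4,5, 6.77, 7,  7 ] 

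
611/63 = 9 + 44/63=9.70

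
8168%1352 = 56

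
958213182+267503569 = 1225716751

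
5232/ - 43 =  - 5232/43 = - 121.67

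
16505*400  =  6602000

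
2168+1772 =3940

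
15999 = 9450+6549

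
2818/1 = 2818 = 2818.00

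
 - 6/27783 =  - 2/9261 = -0.00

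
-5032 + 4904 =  - 128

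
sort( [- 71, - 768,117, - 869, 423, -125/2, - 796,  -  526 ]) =[ - 869, - 796,-768 , - 526,-71, - 125/2,117, 423 ]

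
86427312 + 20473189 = 106900501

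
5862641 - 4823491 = 1039150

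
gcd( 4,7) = 1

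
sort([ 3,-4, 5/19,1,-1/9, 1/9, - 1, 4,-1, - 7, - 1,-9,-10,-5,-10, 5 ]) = [ - 10,-10,  -  9,-7, - 5, - 4, - 1, - 1, - 1, - 1/9, 1/9, 5/19,1, 3, 4,5 ] 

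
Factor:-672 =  - 2^5*3^1*7^1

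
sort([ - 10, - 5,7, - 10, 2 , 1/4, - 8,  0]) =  [ - 10, - 10, - 8, - 5, 0, 1/4, 2, 7]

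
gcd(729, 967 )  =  1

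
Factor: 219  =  3^1*73^1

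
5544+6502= 12046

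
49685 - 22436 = 27249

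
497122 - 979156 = -482034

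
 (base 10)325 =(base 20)g5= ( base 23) E3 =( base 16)145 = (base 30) AP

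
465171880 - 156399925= 308771955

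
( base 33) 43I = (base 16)1179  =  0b1000101111001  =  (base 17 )f82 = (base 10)4473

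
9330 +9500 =18830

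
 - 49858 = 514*(-97) 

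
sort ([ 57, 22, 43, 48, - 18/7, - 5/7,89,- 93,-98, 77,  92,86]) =[ - 98,  -  93, - 18/7,-5/7,22, 43, 48, 57,77, 86, 89,92]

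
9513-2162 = 7351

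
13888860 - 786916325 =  - 773027465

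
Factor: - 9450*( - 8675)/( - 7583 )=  - 81978750/7583 = - 2^1*3^3*5^4*7^1*347^1*7583^( - 1 ) 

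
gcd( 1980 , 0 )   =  1980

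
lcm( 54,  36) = 108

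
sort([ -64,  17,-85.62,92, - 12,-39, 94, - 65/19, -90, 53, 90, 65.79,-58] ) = [- 90,-85.62,-64, - 58,-39,-12, - 65/19, 17, 53,65.79,90, 92,94 ] 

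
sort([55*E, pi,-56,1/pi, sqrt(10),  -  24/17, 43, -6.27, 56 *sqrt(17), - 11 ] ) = [-56, - 11 , - 6.27, - 24/17, 1/pi, pi,sqrt (10), 43, 55*E, 56*sqrt( 17 ) ] 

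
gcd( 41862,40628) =2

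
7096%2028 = 1012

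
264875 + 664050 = 928925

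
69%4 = 1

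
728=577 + 151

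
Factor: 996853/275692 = 2^(- 2)*11^1 * 13^1*157^(-1 )*439^( -1 )*6971^1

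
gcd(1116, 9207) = 279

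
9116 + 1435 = 10551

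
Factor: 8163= 3^2 * 907^1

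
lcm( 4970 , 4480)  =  318080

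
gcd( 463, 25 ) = 1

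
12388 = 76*163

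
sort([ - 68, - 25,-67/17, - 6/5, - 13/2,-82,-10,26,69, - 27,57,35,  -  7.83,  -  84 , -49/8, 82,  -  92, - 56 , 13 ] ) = [ -92, - 84, - 82, - 68, -56,-27, -25, - 10, - 7.83, - 13/2,-49/8,-67/17, - 6/5,13,26,  35, 57,69, 82 ] 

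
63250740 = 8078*7830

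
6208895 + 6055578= 12264473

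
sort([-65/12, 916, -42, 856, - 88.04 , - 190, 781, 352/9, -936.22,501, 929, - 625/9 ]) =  [ - 936.22,-190, - 88.04, - 625/9, - 42 ,  -  65/12, 352/9,501,781, 856,916,929 ]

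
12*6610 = 79320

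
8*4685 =37480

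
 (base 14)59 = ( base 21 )3G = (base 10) 79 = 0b1001111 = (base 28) 2n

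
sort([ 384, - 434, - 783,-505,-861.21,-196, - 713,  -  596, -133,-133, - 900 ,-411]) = [-900, - 861.21, - 783,-713, - 596,  -  505,-434, - 411, - 196, - 133, -133, 384]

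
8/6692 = 2/1673 = 0.00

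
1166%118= 104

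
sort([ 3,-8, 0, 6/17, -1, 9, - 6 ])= [-8,- 6,-1,  0,  6/17, 3,9]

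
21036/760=27 + 129/190 = 27.68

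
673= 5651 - 4978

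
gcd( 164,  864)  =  4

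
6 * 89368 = 536208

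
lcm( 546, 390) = 2730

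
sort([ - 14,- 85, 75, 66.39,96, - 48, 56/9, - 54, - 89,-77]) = [- 89,-85, - 77, - 54,-48, - 14 , 56/9, 66.39 , 75, 96]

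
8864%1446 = 188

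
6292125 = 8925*705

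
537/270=179/90 = 1.99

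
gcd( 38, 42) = 2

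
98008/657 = 149 + 115/657=149.18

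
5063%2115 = 833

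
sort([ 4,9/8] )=[ 9/8,4]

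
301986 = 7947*38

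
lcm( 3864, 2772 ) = 127512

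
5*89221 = 446105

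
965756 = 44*21949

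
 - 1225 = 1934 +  - 3159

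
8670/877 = 8670/877=9.89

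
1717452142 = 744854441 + 972597701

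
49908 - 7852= 42056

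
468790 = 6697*70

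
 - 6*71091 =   -  426546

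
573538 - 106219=467319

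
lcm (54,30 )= 270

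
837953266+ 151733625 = 989686891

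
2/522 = 1/261 = 0.00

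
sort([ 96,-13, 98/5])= [ - 13, 98/5, 96 ]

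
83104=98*848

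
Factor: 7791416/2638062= 2^2*3^ ( - 3)*7^( - 2)*31^1*89^1*353^1* 997^( - 1) =3895708/1319031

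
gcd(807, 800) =1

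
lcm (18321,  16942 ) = 1575606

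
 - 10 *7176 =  - 71760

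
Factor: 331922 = 2^1*165961^1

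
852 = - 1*( - 852)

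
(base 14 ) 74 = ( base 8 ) 146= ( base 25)42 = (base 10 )102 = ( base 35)2w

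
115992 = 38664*3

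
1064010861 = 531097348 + 532913513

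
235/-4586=-1+4351/4586= - 0.05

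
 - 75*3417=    - 256275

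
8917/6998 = 8917/6998 = 1.27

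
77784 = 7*11112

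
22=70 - 48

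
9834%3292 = 3250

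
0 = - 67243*0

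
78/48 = 13/8 = 1.62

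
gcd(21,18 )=3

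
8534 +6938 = 15472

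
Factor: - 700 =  - 2^2*5^2*7^1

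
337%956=337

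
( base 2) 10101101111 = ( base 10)1391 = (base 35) 14Q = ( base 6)10235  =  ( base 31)1DR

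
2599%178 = 107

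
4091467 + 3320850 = 7412317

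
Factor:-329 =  - 7^1*47^1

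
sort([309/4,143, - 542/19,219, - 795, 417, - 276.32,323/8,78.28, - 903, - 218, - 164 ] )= [ -903 , - 795, -276.32,-218, - 164, - 542/19,323/8,309/4,78.28,143,219,417 ] 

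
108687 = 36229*3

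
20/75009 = 20/75009 = 0.00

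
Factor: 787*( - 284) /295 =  -223508/295 = - 2^2*5^ ( - 1)*59^(  -  1 )*71^1*787^1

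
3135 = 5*627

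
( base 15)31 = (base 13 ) 37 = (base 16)2e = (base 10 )46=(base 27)1j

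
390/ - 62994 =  - 1+ 10434/10499  =  - 0.01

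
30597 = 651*47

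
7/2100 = 1/300 = 0.00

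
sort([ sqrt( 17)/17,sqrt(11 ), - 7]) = [-7,  sqrt ( 17 )/17, sqrt(11 ) ]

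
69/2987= 69/2987 = 0.02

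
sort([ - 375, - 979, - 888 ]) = [-979 ,-888, - 375 ]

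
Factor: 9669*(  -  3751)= - 3^1*11^3*31^1*293^1 = -36268419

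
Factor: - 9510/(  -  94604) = 4755/47302 = 2^( -1 )*3^1*5^1*67^(-1) *317^1*353^ (-1 ) 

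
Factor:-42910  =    -  2^1*5^1*7^1* 613^1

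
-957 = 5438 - 6395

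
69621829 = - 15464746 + 85086575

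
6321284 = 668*9463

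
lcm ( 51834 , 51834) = 51834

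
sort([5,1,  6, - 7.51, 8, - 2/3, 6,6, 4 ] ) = [ - 7.51 , - 2/3,1,4, 5, 6, 6, 6,8 ] 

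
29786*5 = 148930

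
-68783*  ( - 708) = 48698364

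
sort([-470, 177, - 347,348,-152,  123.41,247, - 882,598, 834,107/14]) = [ - 882,-470, - 347,-152,107/14, 123.41, 177,  247,348,598,834] 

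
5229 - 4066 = 1163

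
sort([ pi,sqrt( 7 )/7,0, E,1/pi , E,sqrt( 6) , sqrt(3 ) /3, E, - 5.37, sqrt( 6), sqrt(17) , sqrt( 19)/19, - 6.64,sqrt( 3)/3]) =[ - 6.64, - 5.37, 0, sqrt( 19)/19,  1/pi,sqrt(7)/7,sqrt( 3)/3, sqrt(3 )/3,  sqrt( 6 ),  sqrt( 6), E,E , E, pi,sqrt( 17)]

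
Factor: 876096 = 2^6*3^4 * 13^2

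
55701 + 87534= 143235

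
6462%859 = 449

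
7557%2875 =1807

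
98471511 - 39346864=59124647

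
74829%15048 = 14637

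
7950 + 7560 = 15510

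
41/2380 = 41/2380 = 0.02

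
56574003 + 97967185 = 154541188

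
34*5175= 175950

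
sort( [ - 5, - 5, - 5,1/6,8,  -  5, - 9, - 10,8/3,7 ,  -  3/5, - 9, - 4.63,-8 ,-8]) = [ - 10, - 9, - 9,  -  8, - 8 , - 5, - 5, - 5,-5, - 4.63, - 3/5,1/6,  8/3,7,8 ]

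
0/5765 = 0  =  0.00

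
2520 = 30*84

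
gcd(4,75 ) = 1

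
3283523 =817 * 4019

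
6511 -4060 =2451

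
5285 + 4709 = 9994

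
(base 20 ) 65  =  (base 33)3q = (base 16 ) 7d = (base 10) 125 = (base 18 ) 6h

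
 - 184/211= - 184/211 = -0.87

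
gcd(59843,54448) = 83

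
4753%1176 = 49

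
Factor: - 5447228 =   -  2^2*23^1*59209^1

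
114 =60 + 54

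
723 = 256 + 467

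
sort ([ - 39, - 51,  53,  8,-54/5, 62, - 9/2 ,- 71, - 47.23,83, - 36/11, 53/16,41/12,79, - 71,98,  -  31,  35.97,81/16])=[ - 71, - 71, - 51, - 47.23, - 39, - 31, - 54/5,-9/2, - 36/11, 53/16,41/12,81/16, 8,35.97,53,  62,  79, 83, 98]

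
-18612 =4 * ( - 4653)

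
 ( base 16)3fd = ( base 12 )711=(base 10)1021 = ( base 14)52D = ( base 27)1am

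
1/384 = 1/384= 0.00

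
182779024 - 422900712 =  - 240121688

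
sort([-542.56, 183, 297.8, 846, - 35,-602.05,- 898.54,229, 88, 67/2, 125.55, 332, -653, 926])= [ - 898.54, - 653, - 602.05, - 542.56, - 35, 67/2, 88, 125.55,183,229,297.8, 332 , 846, 926]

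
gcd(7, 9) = 1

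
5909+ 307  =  6216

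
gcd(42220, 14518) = 2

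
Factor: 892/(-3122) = - 2^1 * 7^ ( - 1) = - 2/7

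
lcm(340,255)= 1020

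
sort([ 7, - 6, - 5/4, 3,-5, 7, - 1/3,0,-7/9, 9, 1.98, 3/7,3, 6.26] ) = [ - 6, - 5,  -  5/4, - 7/9, - 1/3, 0,3/7,1.98,3, 3, 6.26, 7, 7, 9]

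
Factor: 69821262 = 2^1*3^2 * 7^1*554137^1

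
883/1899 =883/1899 = 0.46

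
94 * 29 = 2726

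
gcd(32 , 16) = 16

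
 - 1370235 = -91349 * 15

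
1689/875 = 1689/875 = 1.93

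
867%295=277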